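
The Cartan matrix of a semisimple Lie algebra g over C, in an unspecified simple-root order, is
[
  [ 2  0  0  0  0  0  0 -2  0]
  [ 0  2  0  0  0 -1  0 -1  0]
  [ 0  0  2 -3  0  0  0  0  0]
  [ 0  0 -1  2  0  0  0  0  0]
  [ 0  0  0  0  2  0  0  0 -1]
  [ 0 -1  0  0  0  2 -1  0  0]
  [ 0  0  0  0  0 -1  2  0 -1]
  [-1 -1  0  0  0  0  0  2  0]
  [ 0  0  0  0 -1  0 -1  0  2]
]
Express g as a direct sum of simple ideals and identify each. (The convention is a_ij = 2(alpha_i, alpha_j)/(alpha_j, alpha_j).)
The diagram associated to this matrix has two connected components: the simple roots {alpha_1, alpha_2, alpha_5, alpha_6, alpha_7, alpha_8, alpha_9} form a chain of 7 nodes with a double edge at one end; the terminal node there is the unique long simple root (C_7), and {alpha_3, alpha_4} form two nodes joined by a triple edge (G_2). A semisimple Lie algebra decomposes uniquely as the direct sum of simple ideals, one per connected component of its Dynkin diagram, so g ≅ C_7 ⊕ G_2 (dimension 105 + 14 = 119).

type C_7 ⊕ type G_2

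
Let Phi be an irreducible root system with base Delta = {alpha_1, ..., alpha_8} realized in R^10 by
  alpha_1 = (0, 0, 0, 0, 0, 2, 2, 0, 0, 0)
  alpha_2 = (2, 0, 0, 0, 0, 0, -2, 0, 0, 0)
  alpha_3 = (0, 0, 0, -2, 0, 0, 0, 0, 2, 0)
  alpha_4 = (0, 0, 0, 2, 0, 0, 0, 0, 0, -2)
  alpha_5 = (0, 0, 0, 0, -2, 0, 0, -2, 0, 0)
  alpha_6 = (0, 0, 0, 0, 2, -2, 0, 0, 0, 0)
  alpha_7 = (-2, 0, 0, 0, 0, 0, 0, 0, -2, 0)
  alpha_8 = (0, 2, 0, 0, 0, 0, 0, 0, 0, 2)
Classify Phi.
A8

Compute the Cartan integers a_ij = 2(alpha_i, alpha_j)/(alpha_j, alpha_j); the resulting 8x8 Cartan matrix is
[[2, -1, 0, 0, 0, -1, 0, 0], [-1, 2, 0, 0, 0, 0, -1, 0], [0, 0, 2, -1, 0, 0, -1, 0], [0, 0, -1, 2, 0, 0, 0, -1], [0, 0, 0, 0, 2, -1, 0, 0], [-1, 0, 0, 0, -1, 2, 0, 0], [0, -1, -1, 0, 0, 0, 2, 0], [0, 0, 0, -1, 0, 0, 0, 2]].
All simple roots have the same length, so the diagram is simply laced. The associated Dynkin diagram is a chain of 8 nodes with single edges (A_8), so the type is A_8 (the algebra sl(9)).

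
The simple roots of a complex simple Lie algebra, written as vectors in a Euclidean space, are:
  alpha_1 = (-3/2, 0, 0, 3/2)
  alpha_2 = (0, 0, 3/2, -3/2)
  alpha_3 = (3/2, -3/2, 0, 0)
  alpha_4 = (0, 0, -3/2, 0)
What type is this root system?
Compute the Cartan integers a_ij = 2(alpha_i, alpha_j)/(alpha_j, alpha_j); the resulting 4x4 Cartan matrix is
[[2, -1, -1, 0], [-1, 2, 0, -2], [-1, 0, 2, 0], [0, -1, 0, 2]].
The roots have two lengths (squared-length ratio 2:1); the short ones are alpha_{4}. The associated Dynkin diagram is a chain of 4 nodes with a double edge at one end; the terminal node there is the unique short simple root (B_4), so the type is B_4 (the algebra so(9)).

B4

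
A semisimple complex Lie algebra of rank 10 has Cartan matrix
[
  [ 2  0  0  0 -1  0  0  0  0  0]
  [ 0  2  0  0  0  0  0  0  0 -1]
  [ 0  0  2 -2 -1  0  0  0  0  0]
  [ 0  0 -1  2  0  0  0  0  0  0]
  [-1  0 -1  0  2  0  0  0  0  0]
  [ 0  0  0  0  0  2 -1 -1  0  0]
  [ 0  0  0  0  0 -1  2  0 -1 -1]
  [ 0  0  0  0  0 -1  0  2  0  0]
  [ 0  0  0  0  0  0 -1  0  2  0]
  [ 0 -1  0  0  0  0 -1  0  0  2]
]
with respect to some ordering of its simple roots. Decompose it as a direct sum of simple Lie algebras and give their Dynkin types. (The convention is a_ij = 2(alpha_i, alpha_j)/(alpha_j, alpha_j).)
B_4 ⊕ E_6

The diagram associated to this matrix has two connected components: the simple roots {alpha_1, alpha_3, alpha_4, alpha_5} form a chain of 4 nodes with a double edge at one end; the terminal node there is the unique short simple root (B_4), and {alpha_2, alpha_6, alpha_7, alpha_8, alpha_9, alpha_10} form a chain of 5 nodes with one extra node attached to the third node from one end (E_6). A semisimple Lie algebra decomposes uniquely as the direct sum of simple ideals, one per connected component of its Dynkin diagram, so g ≅ B_4 ⊕ E_6 (dimension 36 + 78 = 114).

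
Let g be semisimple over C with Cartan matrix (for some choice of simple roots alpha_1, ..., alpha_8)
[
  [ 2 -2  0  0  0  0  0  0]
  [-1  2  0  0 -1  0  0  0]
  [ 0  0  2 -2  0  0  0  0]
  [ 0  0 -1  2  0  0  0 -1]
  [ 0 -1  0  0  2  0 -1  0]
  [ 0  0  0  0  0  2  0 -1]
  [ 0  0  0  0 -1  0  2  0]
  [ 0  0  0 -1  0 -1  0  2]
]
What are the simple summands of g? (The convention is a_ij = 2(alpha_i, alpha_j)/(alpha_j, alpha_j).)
The diagram associated to this matrix has two connected components: the simple roots {alpha_1, alpha_2, alpha_5, alpha_7} form a chain of 4 nodes with a double edge at one end; the terminal node there is the unique long simple root (C_4), and {alpha_3, alpha_4, alpha_6, alpha_8} form a chain of 4 nodes with a double edge at one end; the terminal node there is the unique long simple root (C_4). A semisimple Lie algebra decomposes uniquely as the direct sum of simple ideals, one per connected component of its Dynkin diagram, so g ≅ C_4 ⊕ C_4 (dimension 36 + 36 = 72).

C_4 (sp(8)) + C_4 (sp(8))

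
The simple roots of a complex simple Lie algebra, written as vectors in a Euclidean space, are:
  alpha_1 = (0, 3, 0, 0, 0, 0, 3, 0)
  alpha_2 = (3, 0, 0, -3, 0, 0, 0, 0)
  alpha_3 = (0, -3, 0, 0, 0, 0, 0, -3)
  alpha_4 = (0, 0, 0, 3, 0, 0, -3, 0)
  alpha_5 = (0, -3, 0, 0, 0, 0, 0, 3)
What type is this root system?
Compute the Cartan integers a_ij = 2(alpha_i, alpha_j)/(alpha_j, alpha_j); the resulting 5x5 Cartan matrix is
[[2, 0, -1, -1, -1], [0, 2, 0, -1, 0], [-1, 0, 2, 0, 0], [-1, -1, 0, 2, 0], [-1, 0, 0, 0, 2]].
All simple roots have the same length, so the diagram is simply laced. The associated Dynkin diagram is a chain of 3 nodes with a fork of two nodes at one end (D_5), so the type is D_5 (the algebra so(10)).

D_5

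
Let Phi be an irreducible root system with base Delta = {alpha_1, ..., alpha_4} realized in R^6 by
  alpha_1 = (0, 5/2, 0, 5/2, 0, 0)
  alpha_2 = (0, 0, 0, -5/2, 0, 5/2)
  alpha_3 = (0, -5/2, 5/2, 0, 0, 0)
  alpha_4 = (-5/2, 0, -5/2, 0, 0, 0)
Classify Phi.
A_4

Compute the Cartan integers a_ij = 2(alpha_i, alpha_j)/(alpha_j, alpha_j); the resulting 4x4 Cartan matrix is
[[2, -1, -1, 0], [-1, 2, 0, 0], [-1, 0, 2, -1], [0, 0, -1, 2]].
All simple roots have the same length, so the diagram is simply laced. The associated Dynkin diagram is a chain of 4 nodes with single edges (A_4), so the type is A_4 (the algebra sl(5)).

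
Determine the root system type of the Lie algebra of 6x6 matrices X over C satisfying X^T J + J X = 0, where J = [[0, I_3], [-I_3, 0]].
This is sp(6), which has dimension 6(6+1)/2 = 21 and rank 6/2 = 3. In the classification of classical Lie algebras, the symplectic algebra sp(2n) has type C_n; here n = 3, so the Dynkin diagram is a chain of 3 nodes with a double edge at one end; the terminal node there is the unique long simple root (C_3). Hence the type is C_3.

C_3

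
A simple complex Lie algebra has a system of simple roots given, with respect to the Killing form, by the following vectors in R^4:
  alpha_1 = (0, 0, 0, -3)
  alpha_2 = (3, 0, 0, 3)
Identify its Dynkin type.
B2

Compute the Cartan integers a_ij = 2(alpha_i, alpha_j)/(alpha_j, alpha_j); the resulting 2x2 Cartan matrix is
[[2, -1], [-2, 2]].
The roots have two lengths (squared-length ratio 2:1); the short ones are alpha_{1}. The associated Dynkin diagram is a chain of 2 nodes with a double edge at one end; the terminal node there is the unique short simple root (B_2), so the type is B_2 (the algebra so(5)).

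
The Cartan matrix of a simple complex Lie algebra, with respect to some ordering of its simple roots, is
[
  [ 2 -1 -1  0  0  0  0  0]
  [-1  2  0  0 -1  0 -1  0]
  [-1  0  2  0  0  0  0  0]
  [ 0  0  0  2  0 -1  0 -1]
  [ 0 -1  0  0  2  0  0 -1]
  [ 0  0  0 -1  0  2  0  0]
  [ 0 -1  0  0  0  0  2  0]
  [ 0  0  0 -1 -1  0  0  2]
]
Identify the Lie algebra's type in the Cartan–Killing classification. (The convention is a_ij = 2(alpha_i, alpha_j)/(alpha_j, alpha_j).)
The matrix has rank 8 with 2's on the diagonal. Reading the off-diagonal entries as Dynkin edges (a single edge where a_ij = a_ji = -1; a double or triple edge where a_ij * a_ji = 2 or 3), the diagram is a chain of 7 nodes with one extra node attached to the third node from one end (E_8). One simple-root ordering that puts it in standard form is (alpha_3, alpha_7, alpha_1, alpha_2, alpha_5, alpha_8, alpha_4, alpha_6). So the algebra is type E_8.

E8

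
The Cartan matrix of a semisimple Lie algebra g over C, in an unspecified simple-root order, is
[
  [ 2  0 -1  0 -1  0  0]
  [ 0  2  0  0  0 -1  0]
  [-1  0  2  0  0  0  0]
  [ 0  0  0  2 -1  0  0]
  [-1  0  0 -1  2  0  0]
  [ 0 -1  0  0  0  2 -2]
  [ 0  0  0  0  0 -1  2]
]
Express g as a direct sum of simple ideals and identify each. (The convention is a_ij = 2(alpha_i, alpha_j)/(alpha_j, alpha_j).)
The diagram associated to this matrix has two connected components: the simple roots {alpha_1, alpha_3, alpha_4, alpha_5} form a chain of 4 nodes with single edges (A_4), and {alpha_2, alpha_6, alpha_7} form a chain of 3 nodes with a double edge at one end; the terminal node there is the unique short simple root (B_3). A semisimple Lie algebra decomposes uniquely as the direct sum of simple ideals, one per connected component of its Dynkin diagram, so g ≅ A_4 ⊕ B_3 (dimension 24 + 21 = 45).

A_4 (sl(5)) ⊕ B_3 (so(7))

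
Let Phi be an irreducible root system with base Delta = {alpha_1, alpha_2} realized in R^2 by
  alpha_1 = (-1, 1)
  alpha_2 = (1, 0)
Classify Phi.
Compute the Cartan integers a_ij = 2(alpha_i, alpha_j)/(alpha_j, alpha_j); the resulting 2x2 Cartan matrix is
[[2, -2], [-1, 2]].
The roots have two lengths (squared-length ratio 2:1); the short ones are alpha_{2}. The associated Dynkin diagram is a chain of 2 nodes with a double edge at one end; the terminal node there is the unique short simple root (B_2), so the type is B_2 (the algebra so(5)).

B2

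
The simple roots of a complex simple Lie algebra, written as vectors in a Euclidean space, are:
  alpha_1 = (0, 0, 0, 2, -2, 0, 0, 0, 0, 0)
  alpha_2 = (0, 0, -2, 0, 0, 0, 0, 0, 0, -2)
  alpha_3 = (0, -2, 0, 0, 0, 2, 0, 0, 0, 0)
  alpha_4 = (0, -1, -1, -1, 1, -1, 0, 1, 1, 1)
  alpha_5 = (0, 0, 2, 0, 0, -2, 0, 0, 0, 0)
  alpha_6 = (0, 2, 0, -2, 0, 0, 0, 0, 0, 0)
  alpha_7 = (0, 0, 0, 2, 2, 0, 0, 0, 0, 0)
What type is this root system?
type E_7

Compute the Cartan integers a_ij = 2(alpha_i, alpha_j)/(alpha_j, alpha_j); the resulting 7x7 Cartan matrix is
[[2, 0, 0, -1, 0, -1, 0], [0, 2, 0, 0, -1, 0, 0], [0, 0, 2, 0, -1, -1, 0], [-1, 0, 0, 2, 0, 0, 0], [0, -1, -1, 0, 2, 0, 0], [-1, 0, -1, 0, 0, 2, -1], [0, 0, 0, 0, 0, -1, 2]].
All simple roots have the same length, so the diagram is simply laced. The associated Dynkin diagram is a chain of 6 nodes with one extra node attached to the third node from one end (E_7), so the type is E_7.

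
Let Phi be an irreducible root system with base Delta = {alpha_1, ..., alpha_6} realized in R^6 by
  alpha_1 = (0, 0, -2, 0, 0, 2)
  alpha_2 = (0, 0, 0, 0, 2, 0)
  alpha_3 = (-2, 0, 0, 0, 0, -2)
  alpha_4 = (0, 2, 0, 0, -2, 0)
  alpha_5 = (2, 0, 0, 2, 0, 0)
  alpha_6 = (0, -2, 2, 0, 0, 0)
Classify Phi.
Compute the Cartan integers a_ij = 2(alpha_i, alpha_j)/(alpha_j, alpha_j); the resulting 6x6 Cartan matrix is
[[2, 0, -1, 0, 0, -1], [0, 2, 0, -1, 0, 0], [-1, 0, 2, 0, -1, 0], [0, -2, 0, 2, 0, -1], [0, 0, -1, 0, 2, 0], [-1, 0, 0, -1, 0, 2]].
The roots have two lengths (squared-length ratio 2:1); the short ones are alpha_{2}. The associated Dynkin diagram is a chain of 6 nodes with a double edge at one end; the terminal node there is the unique short simple root (B_6), so the type is B_6 (the algebra so(13)).

B6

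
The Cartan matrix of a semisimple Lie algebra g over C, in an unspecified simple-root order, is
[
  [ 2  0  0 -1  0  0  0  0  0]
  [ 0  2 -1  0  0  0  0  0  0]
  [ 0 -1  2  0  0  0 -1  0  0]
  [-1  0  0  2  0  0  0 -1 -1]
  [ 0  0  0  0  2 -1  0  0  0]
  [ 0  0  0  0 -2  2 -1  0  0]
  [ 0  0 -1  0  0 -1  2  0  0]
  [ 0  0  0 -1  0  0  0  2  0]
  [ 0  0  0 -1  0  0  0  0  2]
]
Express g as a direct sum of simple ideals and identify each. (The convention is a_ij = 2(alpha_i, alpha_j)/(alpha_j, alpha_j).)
B5 ⊕ D4

The diagram associated to this matrix has two connected components: the simple roots {alpha_2, alpha_3, alpha_5, alpha_6, alpha_7} form a chain of 5 nodes with a double edge at one end; the terminal node there is the unique short simple root (B_5), and {alpha_1, alpha_4, alpha_8, alpha_9} form a chain of 2 nodes with a fork of two nodes at one end (D_4). A semisimple Lie algebra decomposes uniquely as the direct sum of simple ideals, one per connected component of its Dynkin diagram, so g ≅ B_5 ⊕ D_4 (dimension 55 + 28 = 83).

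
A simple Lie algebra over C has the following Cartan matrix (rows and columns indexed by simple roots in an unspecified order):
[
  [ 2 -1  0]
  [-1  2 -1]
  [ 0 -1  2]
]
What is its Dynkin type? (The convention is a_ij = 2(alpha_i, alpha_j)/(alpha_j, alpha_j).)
The matrix has rank 3 with 2's on the diagonal. Reading the off-diagonal entries as Dynkin edges (a single edge where a_ij = a_ji = -1; a double or triple edge where a_ij * a_ji = 2 or 3), the diagram is a chain of 3 nodes with single edges (A_3). One simple-root ordering that puts it in standard form is (alpha_3, alpha_2, alpha_1). So the algebra is type A_3, i.e. sl(4).

A3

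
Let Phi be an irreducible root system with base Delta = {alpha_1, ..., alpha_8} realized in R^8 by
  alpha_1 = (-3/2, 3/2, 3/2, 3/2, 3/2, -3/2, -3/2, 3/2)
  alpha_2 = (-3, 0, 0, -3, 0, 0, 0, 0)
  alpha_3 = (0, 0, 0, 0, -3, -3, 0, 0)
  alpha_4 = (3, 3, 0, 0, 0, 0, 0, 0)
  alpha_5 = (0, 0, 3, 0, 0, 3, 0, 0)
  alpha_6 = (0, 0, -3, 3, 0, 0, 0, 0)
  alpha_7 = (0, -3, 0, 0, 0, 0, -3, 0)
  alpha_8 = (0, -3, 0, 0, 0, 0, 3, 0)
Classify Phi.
E_8

Compute the Cartan integers a_ij = 2(alpha_i, alpha_j)/(alpha_j, alpha_j); the resulting 8x8 Cartan matrix is
[[2, 0, 0, 0, 0, 0, 0, -1], [0, 2, 0, -1, 0, -1, 0, 0], [0, 0, 2, 0, -1, 0, 0, 0], [0, -1, 0, 2, 0, 0, -1, -1], [0, 0, -1, 0, 2, -1, 0, 0], [0, -1, 0, 0, -1, 2, 0, 0], [0, 0, 0, -1, 0, 0, 2, 0], [-1, 0, 0, -1, 0, 0, 0, 2]].
All simple roots have the same length, so the diagram is simply laced. The associated Dynkin diagram is a chain of 7 nodes with one extra node attached to the third node from one end (E_8), so the type is E_8.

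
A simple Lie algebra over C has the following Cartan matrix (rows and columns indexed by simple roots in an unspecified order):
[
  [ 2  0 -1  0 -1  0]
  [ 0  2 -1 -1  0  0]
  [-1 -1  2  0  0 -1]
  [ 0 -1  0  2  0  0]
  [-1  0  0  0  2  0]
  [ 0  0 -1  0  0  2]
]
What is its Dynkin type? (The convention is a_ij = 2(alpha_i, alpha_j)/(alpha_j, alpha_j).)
The matrix has rank 6 with 2's on the diagonal. Reading the off-diagonal entries as Dynkin edges (a single edge where a_ij = a_ji = -1; a double or triple edge where a_ij * a_ji = 2 or 3), the diagram is a chain of 5 nodes with one extra node attached to the third node from one end (E_6). One simple-root ordering that puts it in standard form is (alpha_4, alpha_6, alpha_2, alpha_3, alpha_1, alpha_5). So the algebra is type E_6.

E_6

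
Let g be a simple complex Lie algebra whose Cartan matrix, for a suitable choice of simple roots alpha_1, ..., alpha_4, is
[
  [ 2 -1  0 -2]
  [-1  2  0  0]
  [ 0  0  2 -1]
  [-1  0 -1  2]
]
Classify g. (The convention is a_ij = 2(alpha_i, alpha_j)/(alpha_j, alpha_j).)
type F_4

The matrix has rank 4 with 2's on the diagonal. Reading the off-diagonal entries as Dynkin edges (a single edge where a_ij = a_ji = -1; a double or triple edge where a_ij * a_ji = 2 or 3), the diagram is a chain of 4 nodes with a double edge between the middle two (F_4). One simple-root ordering that puts it in standard form is (alpha_2, alpha_1, alpha_4, alpha_3). So the algebra is type F_4.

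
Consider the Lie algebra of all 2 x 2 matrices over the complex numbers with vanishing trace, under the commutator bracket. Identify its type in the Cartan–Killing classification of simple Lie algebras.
A_1 (sl(2))

This is sl(2), which has dimension 2^2 - 1 = 3 and rank 2 - 1 = 1 (a Cartan subalgebra is the diagonal traceless matrices). In the classification of classical Lie algebras, the special linear algebra sl(n+1) has type A_n; here n = 1, so the Dynkin diagram is a chain of 1 nodes with single edges (A_1). Hence the type is A_1.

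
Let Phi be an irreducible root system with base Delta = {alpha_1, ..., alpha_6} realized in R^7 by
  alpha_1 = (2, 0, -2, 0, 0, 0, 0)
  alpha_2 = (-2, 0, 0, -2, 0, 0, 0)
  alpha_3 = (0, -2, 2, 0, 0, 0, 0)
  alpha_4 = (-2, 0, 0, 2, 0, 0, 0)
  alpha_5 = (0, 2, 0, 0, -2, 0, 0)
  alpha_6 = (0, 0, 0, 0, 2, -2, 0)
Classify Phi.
D_6

Compute the Cartan integers a_ij = 2(alpha_i, alpha_j)/(alpha_j, alpha_j); the resulting 6x6 Cartan matrix is
[[2, -1, -1, -1, 0, 0], [-1, 2, 0, 0, 0, 0], [-1, 0, 2, 0, -1, 0], [-1, 0, 0, 2, 0, 0], [0, 0, -1, 0, 2, -1], [0, 0, 0, 0, -1, 2]].
All simple roots have the same length, so the diagram is simply laced. The associated Dynkin diagram is a chain of 4 nodes with a fork of two nodes at one end (D_6), so the type is D_6 (the algebra so(12)).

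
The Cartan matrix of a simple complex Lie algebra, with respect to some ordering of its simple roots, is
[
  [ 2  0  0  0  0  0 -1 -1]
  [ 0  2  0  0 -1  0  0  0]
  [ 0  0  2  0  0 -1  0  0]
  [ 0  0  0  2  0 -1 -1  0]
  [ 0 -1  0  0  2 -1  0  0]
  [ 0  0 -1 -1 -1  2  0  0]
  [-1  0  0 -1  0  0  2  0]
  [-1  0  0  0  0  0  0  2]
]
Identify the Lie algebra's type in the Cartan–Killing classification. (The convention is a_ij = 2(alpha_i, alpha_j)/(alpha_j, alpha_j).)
E_8

The matrix has rank 8 with 2's on the diagonal. Reading the off-diagonal entries as Dynkin edges (a single edge where a_ij = a_ji = -1; a double or triple edge where a_ij * a_ji = 2 or 3), the diagram is a chain of 7 nodes with one extra node attached to the third node from one end (E_8). One simple-root ordering that puts it in standard form is (alpha_2, alpha_3, alpha_5, alpha_6, alpha_4, alpha_7, alpha_1, alpha_8). So the algebra is type E_8.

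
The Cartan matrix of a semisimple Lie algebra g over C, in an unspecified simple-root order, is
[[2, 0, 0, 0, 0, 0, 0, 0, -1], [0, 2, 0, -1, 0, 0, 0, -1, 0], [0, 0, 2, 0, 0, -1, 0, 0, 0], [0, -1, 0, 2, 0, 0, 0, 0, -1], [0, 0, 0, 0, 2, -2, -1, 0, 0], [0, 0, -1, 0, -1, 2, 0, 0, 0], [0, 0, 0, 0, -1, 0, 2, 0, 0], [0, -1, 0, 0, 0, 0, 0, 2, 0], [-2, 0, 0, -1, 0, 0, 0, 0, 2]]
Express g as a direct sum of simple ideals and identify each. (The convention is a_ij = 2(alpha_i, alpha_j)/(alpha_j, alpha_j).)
The diagram associated to this matrix has two connected components: the simple roots {alpha_1, alpha_2, alpha_4, alpha_8, alpha_9} form a chain of 5 nodes with a double edge at one end; the terminal node there is the unique short simple root (B_5), and {alpha_3, alpha_5, alpha_6, alpha_7} form a chain of 4 nodes with a double edge between the middle two (F_4). A semisimple Lie algebra decomposes uniquely as the direct sum of simple ideals, one per connected component of its Dynkin diagram, so g ≅ B_5 ⊕ F_4 (dimension 55 + 52 = 107).

type B_5 ⊕ type F_4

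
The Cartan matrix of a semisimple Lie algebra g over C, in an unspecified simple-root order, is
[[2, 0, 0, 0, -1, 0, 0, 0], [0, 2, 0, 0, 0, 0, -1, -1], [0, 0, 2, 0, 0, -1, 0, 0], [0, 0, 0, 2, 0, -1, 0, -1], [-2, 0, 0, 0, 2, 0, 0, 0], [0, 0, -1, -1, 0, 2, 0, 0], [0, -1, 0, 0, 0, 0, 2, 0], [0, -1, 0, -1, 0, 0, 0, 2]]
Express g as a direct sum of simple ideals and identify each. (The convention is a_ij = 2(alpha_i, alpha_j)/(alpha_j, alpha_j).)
The diagram associated to this matrix has two connected components: the simple roots {alpha_2, alpha_3, alpha_4, alpha_6, alpha_7, alpha_8} form a chain of 6 nodes with single edges (A_6), and {alpha_1, alpha_5} form a chain of 2 nodes with a double edge at one end; the terminal node there is the unique short simple root (B_2). A semisimple Lie algebra decomposes uniquely as the direct sum of simple ideals, one per connected component of its Dynkin diagram, so g ≅ A_6 ⊕ B_2 (dimension 48 + 10 = 58).

type A_6 + type B_2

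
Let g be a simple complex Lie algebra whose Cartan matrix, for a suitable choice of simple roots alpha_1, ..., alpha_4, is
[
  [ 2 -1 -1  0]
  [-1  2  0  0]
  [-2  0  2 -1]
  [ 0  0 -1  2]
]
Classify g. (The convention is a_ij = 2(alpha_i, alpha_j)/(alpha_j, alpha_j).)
The matrix has rank 4 with 2's on the diagonal. Reading the off-diagonal entries as Dynkin edges (a single edge where a_ij = a_ji = -1; a double or triple edge where a_ij * a_ji = 2 or 3), the diagram is a chain of 4 nodes with a double edge between the middle two (F_4). One simple-root ordering that puts it in standard form is (alpha_4, alpha_3, alpha_1, alpha_2). So the algebra is type F_4.

F4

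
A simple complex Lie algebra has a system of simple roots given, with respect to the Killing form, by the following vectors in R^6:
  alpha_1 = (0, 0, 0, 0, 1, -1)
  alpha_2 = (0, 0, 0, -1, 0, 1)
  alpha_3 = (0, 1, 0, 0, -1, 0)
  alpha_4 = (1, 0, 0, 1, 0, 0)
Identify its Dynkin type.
Compute the Cartan integers a_ij = 2(alpha_i, alpha_j)/(alpha_j, alpha_j); the resulting 4x4 Cartan matrix is
[[2, -1, -1, 0], [-1, 2, 0, -1], [-1, 0, 2, 0], [0, -1, 0, 2]].
All simple roots have the same length, so the diagram is simply laced. The associated Dynkin diagram is a chain of 4 nodes with single edges (A_4), so the type is A_4 (the algebra sl(5)).

A_4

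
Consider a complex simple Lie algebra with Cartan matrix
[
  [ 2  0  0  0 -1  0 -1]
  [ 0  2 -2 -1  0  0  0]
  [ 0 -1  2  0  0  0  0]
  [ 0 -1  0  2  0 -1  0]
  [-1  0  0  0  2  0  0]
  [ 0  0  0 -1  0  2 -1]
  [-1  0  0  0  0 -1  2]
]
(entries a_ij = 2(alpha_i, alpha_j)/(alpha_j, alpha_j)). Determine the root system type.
type B_7

The matrix has rank 7 with 2's on the diagonal. Reading the off-diagonal entries as Dynkin edges (a single edge where a_ij = a_ji = -1; a double or triple edge where a_ij * a_ji = 2 or 3), the diagram is a chain of 7 nodes with a double edge at one end; the terminal node there is the unique short simple root (B_7). One simple-root ordering that puts it in standard form is (alpha_5, alpha_1, alpha_7, alpha_6, alpha_4, alpha_2, alpha_3). So the algebra is type B_7, i.e. so(15).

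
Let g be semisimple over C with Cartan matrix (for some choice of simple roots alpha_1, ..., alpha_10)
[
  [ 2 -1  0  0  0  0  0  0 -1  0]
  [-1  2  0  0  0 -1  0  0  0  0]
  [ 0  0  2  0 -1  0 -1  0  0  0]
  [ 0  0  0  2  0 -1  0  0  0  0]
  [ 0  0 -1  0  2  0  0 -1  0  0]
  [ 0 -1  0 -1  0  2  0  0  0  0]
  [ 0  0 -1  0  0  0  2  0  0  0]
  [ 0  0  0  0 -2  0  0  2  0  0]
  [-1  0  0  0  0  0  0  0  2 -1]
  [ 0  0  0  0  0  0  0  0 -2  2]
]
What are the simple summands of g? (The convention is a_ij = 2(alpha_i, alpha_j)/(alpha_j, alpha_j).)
The diagram associated to this matrix has two connected components: the simple roots {alpha_3, alpha_5, alpha_7, alpha_8} form a chain of 4 nodes with a double edge at one end; the terminal node there is the unique long simple root (C_4), and {alpha_1, alpha_2, alpha_4, alpha_6, alpha_9, alpha_10} form a chain of 6 nodes with a double edge at one end; the terminal node there is the unique long simple root (C_6). A semisimple Lie algebra decomposes uniquely as the direct sum of simple ideals, one per connected component of its Dynkin diagram, so g ≅ C_4 ⊕ C_6 (dimension 36 + 78 = 114).

C4 + C6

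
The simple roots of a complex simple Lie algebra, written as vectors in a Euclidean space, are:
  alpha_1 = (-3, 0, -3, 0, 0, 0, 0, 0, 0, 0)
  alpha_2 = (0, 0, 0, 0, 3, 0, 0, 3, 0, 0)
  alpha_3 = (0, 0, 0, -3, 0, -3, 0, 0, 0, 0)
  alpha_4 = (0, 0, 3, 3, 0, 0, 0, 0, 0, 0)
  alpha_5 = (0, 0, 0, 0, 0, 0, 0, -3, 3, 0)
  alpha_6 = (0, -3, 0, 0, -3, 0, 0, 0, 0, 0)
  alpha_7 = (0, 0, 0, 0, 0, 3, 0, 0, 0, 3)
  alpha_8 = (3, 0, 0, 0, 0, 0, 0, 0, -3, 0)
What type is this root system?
A_8 (sl(9))

Compute the Cartan integers a_ij = 2(alpha_i, alpha_j)/(alpha_j, alpha_j); the resulting 8x8 Cartan matrix is
[[2, 0, 0, -1, 0, 0, 0, -1], [0, 2, 0, 0, -1, -1, 0, 0], [0, 0, 2, -1, 0, 0, -1, 0], [-1, 0, -1, 2, 0, 0, 0, 0], [0, -1, 0, 0, 2, 0, 0, -1], [0, -1, 0, 0, 0, 2, 0, 0], [0, 0, -1, 0, 0, 0, 2, 0], [-1, 0, 0, 0, -1, 0, 0, 2]].
All simple roots have the same length, so the diagram is simply laced. The associated Dynkin diagram is a chain of 8 nodes with single edges (A_8), so the type is A_8 (the algebra sl(9)).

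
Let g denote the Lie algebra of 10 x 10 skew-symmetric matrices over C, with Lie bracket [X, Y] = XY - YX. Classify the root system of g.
This is so(10) with 10 even, which has dimension 10(10-1)/2 = 45 and rank 10/2 = 5. In the classification of classical Lie algebras, the orthogonal algebra so(2n) in an even number of variables has type D_n; here n = 5, so the Dynkin diagram is a chain of 3 nodes with a fork of two nodes at one end (D_5). Hence the type is D_5.

D5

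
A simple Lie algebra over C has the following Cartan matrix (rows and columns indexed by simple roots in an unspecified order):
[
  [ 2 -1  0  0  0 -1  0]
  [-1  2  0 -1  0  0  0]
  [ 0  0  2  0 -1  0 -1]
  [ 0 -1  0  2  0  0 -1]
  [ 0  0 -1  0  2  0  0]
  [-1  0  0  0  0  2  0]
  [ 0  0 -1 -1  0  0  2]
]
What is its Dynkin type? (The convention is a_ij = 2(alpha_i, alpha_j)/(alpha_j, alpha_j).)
The matrix has rank 7 with 2's on the diagonal. Reading the off-diagonal entries as Dynkin edges (a single edge where a_ij = a_ji = -1; a double or triple edge where a_ij * a_ji = 2 or 3), the diagram is a chain of 7 nodes with single edges (A_7). One simple-root ordering that puts it in standard form is (alpha_5, alpha_3, alpha_7, alpha_4, alpha_2, alpha_1, alpha_6). So the algebra is type A_7, i.e. sl(8).

A7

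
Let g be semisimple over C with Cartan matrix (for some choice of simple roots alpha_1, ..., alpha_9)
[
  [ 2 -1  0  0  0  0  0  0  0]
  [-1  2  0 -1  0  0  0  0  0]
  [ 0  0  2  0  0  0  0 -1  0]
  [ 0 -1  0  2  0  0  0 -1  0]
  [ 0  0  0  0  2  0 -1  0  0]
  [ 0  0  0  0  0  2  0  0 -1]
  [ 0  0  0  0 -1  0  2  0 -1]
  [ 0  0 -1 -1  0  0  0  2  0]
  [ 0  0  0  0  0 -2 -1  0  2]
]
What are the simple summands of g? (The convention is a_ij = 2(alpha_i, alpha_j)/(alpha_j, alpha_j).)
The diagram associated to this matrix has two connected components: the simple roots {alpha_1, alpha_2, alpha_3, alpha_4, alpha_8} form a chain of 5 nodes with single edges (A_5), and {alpha_5, alpha_6, alpha_7, alpha_9} form a chain of 4 nodes with a double edge at one end; the terminal node there is the unique short simple root (B_4). A semisimple Lie algebra decomposes uniquely as the direct sum of simple ideals, one per connected component of its Dynkin diagram, so g ≅ A_5 ⊕ B_4 (dimension 35 + 36 = 71).

A_5 (sl(6)) ⊕ B_4 (so(9))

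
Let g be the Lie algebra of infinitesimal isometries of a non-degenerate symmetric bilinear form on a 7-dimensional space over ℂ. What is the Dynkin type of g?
B_3 (so(7))

This is so(7) with 7 odd, which has dimension 7(7-1)/2 = 21 and rank (7-1)/2 = 3. In the classification of classical Lie algebras, the orthogonal algebra so(2n+1) in an odd number of variables has type B_n; here n = 3, so the Dynkin diagram is a chain of 3 nodes with a double edge at one end; the terminal node there is the unique short simple root (B_3). Hence the type is B_3.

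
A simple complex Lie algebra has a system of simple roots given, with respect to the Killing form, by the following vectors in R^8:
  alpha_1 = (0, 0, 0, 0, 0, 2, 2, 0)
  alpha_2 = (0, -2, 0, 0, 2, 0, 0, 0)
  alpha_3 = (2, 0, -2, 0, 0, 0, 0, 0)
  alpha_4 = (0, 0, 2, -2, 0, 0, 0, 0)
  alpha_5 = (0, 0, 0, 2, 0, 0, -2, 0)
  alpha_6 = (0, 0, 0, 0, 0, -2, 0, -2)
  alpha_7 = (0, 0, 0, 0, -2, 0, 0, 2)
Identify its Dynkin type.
A_7

Compute the Cartan integers a_ij = 2(alpha_i, alpha_j)/(alpha_j, alpha_j); the resulting 7x7 Cartan matrix is
[[2, 0, 0, 0, -1, -1, 0], [0, 2, 0, 0, 0, 0, -1], [0, 0, 2, -1, 0, 0, 0], [0, 0, -1, 2, -1, 0, 0], [-1, 0, 0, -1, 2, 0, 0], [-1, 0, 0, 0, 0, 2, -1], [0, -1, 0, 0, 0, -1, 2]].
All simple roots have the same length, so the diagram is simply laced. The associated Dynkin diagram is a chain of 7 nodes with single edges (A_7), so the type is A_7 (the algebra sl(8)).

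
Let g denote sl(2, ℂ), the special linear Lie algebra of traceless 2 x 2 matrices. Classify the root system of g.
A_1

This is sl(2), which has dimension 2^2 - 1 = 3 and rank 2 - 1 = 1 (a Cartan subalgebra is the diagonal traceless matrices). In the classification of classical Lie algebras, the special linear algebra sl(n+1) has type A_n; here n = 1, so the Dynkin diagram is a chain of 1 nodes with single edges (A_1). Hence the type is A_1.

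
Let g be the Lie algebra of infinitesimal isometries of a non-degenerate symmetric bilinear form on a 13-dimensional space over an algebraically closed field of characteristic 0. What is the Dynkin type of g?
type B_6

This is so(13) with 13 odd, which has dimension 13(13-1)/2 = 78 and rank (13-1)/2 = 6. In the classification of classical Lie algebras, the orthogonal algebra so(2n+1) in an odd number of variables has type B_n; here n = 6, so the Dynkin diagram is a chain of 6 nodes with a double edge at one end; the terminal node there is the unique short simple root (B_6). Hence the type is B_6.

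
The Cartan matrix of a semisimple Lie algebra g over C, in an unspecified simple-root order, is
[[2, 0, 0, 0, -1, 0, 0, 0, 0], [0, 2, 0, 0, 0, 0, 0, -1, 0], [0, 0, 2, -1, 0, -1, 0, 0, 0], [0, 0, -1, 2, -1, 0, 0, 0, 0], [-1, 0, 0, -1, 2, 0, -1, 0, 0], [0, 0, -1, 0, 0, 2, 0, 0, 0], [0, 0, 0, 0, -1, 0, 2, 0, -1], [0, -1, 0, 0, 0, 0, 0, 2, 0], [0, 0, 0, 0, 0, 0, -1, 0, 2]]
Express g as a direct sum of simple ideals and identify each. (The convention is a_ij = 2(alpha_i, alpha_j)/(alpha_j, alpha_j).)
A_2 (sl(3)) + E_7

The diagram associated to this matrix has two connected components: the simple roots {alpha_2, alpha_8} form a chain of 2 nodes with single edges (A_2), and {alpha_1, alpha_3, alpha_4, alpha_5, alpha_6, alpha_7, alpha_9} form a chain of 6 nodes with one extra node attached to the third node from one end (E_7). A semisimple Lie algebra decomposes uniquely as the direct sum of simple ideals, one per connected component of its Dynkin diagram, so g ≅ A_2 ⊕ E_7 (dimension 8 + 133 = 141).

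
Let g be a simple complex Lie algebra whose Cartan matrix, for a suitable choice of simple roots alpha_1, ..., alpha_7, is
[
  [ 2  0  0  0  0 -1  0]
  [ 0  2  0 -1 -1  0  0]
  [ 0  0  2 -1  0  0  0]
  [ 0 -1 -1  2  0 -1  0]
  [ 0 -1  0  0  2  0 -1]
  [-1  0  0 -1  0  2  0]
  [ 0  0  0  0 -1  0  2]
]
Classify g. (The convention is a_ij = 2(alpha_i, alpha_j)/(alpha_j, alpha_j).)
type E_7

The matrix has rank 7 with 2's on the diagonal. Reading the off-diagonal entries as Dynkin edges (a single edge where a_ij = a_ji = -1; a double or triple edge where a_ij * a_ji = 2 or 3), the diagram is a chain of 6 nodes with one extra node attached to the third node from one end (E_7). One simple-root ordering that puts it in standard form is (alpha_1, alpha_3, alpha_6, alpha_4, alpha_2, alpha_5, alpha_7). So the algebra is type E_7.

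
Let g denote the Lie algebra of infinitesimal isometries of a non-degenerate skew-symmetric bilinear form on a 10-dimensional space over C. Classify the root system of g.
This is sp(10), which has dimension 10(10+1)/2 = 55 and rank 10/2 = 5. In the classification of classical Lie algebras, the symplectic algebra sp(2n) has type C_n; here n = 5, so the Dynkin diagram is a chain of 5 nodes with a double edge at one end; the terminal node there is the unique long simple root (C_5). Hence the type is C_5.

C5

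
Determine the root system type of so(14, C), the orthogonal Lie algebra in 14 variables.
This is so(14) with 14 even, which has dimension 14(14-1)/2 = 91 and rank 14/2 = 7. In the classification of classical Lie algebras, the orthogonal algebra so(2n) in an even number of variables has type D_n; here n = 7, so the Dynkin diagram is a chain of 5 nodes with a fork of two nodes at one end (D_7). Hence the type is D_7.

D7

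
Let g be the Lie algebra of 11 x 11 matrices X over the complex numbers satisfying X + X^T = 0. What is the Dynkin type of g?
This is so(11) with 11 odd, which has dimension 11(11-1)/2 = 55 and rank (11-1)/2 = 5. In the classification of classical Lie algebras, the orthogonal algebra so(2n+1) in an odd number of variables has type B_n; here n = 5, so the Dynkin diagram is a chain of 5 nodes with a double edge at one end; the terminal node there is the unique short simple root (B_5). Hence the type is B_5.

type B_5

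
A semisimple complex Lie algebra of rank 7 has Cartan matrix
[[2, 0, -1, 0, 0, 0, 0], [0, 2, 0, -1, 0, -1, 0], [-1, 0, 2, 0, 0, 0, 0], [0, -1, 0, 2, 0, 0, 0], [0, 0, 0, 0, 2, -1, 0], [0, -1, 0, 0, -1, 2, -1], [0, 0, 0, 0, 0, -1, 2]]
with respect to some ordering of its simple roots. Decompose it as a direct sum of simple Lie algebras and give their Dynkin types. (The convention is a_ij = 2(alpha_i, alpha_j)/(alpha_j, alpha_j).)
The diagram associated to this matrix has two connected components: the simple roots {alpha_1, alpha_3} form a chain of 2 nodes with single edges (A_2), and {alpha_2, alpha_4, alpha_5, alpha_6, alpha_7} form a chain of 3 nodes with a fork of two nodes at one end (D_5). A semisimple Lie algebra decomposes uniquely as the direct sum of simple ideals, one per connected component of its Dynkin diagram, so g ≅ A_2 ⊕ D_5 (dimension 8 + 45 = 53).

A2 + D5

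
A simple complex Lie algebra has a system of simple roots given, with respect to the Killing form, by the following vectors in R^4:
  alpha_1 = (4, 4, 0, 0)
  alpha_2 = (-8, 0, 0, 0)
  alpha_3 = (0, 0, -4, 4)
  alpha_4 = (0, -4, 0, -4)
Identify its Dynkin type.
Compute the Cartan integers a_ij = 2(alpha_i, alpha_j)/(alpha_j, alpha_j); the resulting 4x4 Cartan matrix is
[[2, -1, 0, -1], [-2, 2, 0, 0], [0, 0, 2, -1], [-1, 0, -1, 2]].
The roots have two lengths (squared-length ratio 2:1); the short ones are alpha_{1,3,4}. The associated Dynkin diagram is a chain of 4 nodes with a double edge at one end; the terminal node there is the unique long simple root (C_4), so the type is C_4 (the algebra sp(8)).

type C_4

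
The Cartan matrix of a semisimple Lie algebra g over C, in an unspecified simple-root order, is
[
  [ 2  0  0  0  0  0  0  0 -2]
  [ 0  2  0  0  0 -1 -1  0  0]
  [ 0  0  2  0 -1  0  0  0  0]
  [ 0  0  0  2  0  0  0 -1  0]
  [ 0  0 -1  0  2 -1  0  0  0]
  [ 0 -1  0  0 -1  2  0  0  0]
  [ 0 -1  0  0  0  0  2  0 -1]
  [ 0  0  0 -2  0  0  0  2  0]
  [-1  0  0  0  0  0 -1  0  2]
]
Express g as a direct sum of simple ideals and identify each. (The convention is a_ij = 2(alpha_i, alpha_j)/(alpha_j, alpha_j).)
B_2 ⊕ C_7

The diagram associated to this matrix has two connected components: the simple roots {alpha_4, alpha_8} form a chain of 2 nodes with a double edge at one end; the terminal node there is the unique short simple root (B_2), and {alpha_1, alpha_2, alpha_3, alpha_5, alpha_6, alpha_7, alpha_9} form a chain of 7 nodes with a double edge at one end; the terminal node there is the unique long simple root (C_7). A semisimple Lie algebra decomposes uniquely as the direct sum of simple ideals, one per connected component of its Dynkin diagram, so g ≅ B_2 ⊕ C_7 (dimension 10 + 105 = 115).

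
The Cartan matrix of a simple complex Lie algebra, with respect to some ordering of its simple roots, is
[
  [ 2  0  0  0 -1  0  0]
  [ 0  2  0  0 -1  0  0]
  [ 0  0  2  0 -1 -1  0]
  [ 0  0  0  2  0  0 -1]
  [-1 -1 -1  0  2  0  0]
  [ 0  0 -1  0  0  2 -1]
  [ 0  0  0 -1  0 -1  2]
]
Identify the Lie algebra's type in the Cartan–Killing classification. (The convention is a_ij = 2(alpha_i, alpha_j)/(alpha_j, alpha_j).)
type D_7

The matrix has rank 7 with 2's on the diagonal. Reading the off-diagonal entries as Dynkin edges (a single edge where a_ij = a_ji = -1; a double or triple edge where a_ij * a_ji = 2 or 3), the diagram is a chain of 5 nodes with a fork of two nodes at one end (D_7). One simple-root ordering that puts it in standard form is (alpha_4, alpha_7, alpha_6, alpha_3, alpha_5, alpha_1, alpha_2). So the algebra is type D_7, i.e. so(14).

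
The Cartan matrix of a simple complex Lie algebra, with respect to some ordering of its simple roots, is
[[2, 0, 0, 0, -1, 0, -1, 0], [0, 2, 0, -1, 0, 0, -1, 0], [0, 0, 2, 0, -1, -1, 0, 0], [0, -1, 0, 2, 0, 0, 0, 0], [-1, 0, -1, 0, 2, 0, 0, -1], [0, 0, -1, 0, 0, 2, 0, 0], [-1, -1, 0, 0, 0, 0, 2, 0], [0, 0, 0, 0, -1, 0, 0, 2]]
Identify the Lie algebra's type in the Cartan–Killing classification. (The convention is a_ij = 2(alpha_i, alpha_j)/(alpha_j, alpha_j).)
E_8

The matrix has rank 8 with 2's on the diagonal. Reading the off-diagonal entries as Dynkin edges (a single edge where a_ij = a_ji = -1; a double or triple edge where a_ij * a_ji = 2 or 3), the diagram is a chain of 7 nodes with one extra node attached to the third node from one end (E_8). One simple-root ordering that puts it in standard form is (alpha_6, alpha_8, alpha_3, alpha_5, alpha_1, alpha_7, alpha_2, alpha_4). So the algebra is type E_8.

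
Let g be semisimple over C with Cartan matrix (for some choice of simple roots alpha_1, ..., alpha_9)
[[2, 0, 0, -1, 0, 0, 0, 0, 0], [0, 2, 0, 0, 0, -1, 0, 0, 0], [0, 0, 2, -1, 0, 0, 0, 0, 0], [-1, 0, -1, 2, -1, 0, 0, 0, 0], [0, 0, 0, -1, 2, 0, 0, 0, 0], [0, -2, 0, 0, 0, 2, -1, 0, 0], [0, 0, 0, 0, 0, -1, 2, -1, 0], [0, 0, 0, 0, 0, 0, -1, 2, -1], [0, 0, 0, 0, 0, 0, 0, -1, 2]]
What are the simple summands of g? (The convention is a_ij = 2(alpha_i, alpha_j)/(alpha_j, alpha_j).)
The diagram associated to this matrix has two connected components: the simple roots {alpha_2, alpha_6, alpha_7, alpha_8, alpha_9} form a chain of 5 nodes with a double edge at one end; the terminal node there is the unique short simple root (B_5), and {alpha_1, alpha_3, alpha_4, alpha_5} form a chain of 2 nodes with a fork of two nodes at one end (D_4). A semisimple Lie algebra decomposes uniquely as the direct sum of simple ideals, one per connected component of its Dynkin diagram, so g ≅ B_5 ⊕ D_4 (dimension 55 + 28 = 83).

B5 ⊕ D4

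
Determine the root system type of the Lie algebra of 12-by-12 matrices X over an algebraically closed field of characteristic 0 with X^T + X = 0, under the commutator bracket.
This is so(12) with 12 even, which has dimension 12(12-1)/2 = 66 and rank 12/2 = 6. In the classification of classical Lie algebras, the orthogonal algebra so(2n) in an even number of variables has type D_n; here n = 6, so the Dynkin diagram is a chain of 4 nodes with a fork of two nodes at one end (D_6). Hence the type is D_6.

type D_6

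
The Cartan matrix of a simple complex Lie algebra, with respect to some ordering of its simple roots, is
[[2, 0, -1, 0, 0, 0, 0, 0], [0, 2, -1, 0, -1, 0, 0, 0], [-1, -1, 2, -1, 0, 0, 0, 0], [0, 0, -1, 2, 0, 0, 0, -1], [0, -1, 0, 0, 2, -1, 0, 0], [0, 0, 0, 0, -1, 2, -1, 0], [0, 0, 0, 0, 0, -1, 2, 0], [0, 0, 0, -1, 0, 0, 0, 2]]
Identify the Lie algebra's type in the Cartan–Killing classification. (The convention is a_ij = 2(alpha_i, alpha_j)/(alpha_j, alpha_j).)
The matrix has rank 8 with 2's on the diagonal. Reading the off-diagonal entries as Dynkin edges (a single edge where a_ij = a_ji = -1; a double or triple edge where a_ij * a_ji = 2 or 3), the diagram is a chain of 7 nodes with one extra node attached to the third node from one end (E_8). One simple-root ordering that puts it in standard form is (alpha_8, alpha_1, alpha_4, alpha_3, alpha_2, alpha_5, alpha_6, alpha_7). So the algebra is type E_8.

E_8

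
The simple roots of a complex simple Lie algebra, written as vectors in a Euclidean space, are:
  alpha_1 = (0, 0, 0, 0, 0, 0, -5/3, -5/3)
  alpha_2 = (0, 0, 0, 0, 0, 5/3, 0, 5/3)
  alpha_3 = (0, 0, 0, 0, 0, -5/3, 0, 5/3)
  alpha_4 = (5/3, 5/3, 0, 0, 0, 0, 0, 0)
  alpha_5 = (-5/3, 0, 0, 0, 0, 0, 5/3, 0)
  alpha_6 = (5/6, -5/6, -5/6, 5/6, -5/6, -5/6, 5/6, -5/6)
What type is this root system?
E6

Compute the Cartan integers a_ij = 2(alpha_i, alpha_j)/(alpha_j, alpha_j); the resulting 6x6 Cartan matrix is
[[2, -1, -1, 0, -1, 0], [-1, 2, 0, 0, 0, -1], [-1, 0, 2, 0, 0, 0], [0, 0, 0, 2, -1, 0], [-1, 0, 0, -1, 2, 0], [0, -1, 0, 0, 0, 2]].
All simple roots have the same length, so the diagram is simply laced. The associated Dynkin diagram is a chain of 5 nodes with one extra node attached to the third node from one end (E_6), so the type is E_6.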